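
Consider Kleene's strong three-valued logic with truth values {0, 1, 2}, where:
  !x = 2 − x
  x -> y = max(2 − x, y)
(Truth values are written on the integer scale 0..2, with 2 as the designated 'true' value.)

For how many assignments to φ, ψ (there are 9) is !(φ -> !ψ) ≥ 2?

φ = 0, ψ = 0 ↦ 0  <
φ = 0, ψ = 1 ↦ 0  <
φ = 0, ψ = 2 ↦ 0  <
φ = 1, ψ = 0 ↦ 0  <
φ = 1, ψ = 1 ↦ 1  <
φ = 1, ψ = 2 ↦ 1  <
φ = 2, ψ = 0 ↦ 0  <
φ = 2, ψ = 1 ↦ 1  <
φ = 2, ψ = 2 ↦ 2  ≥
So 1 of the 9 assignments meets the threshold.

1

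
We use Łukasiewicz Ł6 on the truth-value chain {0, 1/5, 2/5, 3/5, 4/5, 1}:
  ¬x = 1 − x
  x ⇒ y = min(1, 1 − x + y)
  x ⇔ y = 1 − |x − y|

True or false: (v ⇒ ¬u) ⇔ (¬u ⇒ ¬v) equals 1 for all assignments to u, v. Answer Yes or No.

Counterexample: take u = 0, v = 1/5.
¬u = ¬0 = 1
v ⇒ ¬u = 1/5 ⇒ 1 = 1
¬u = ¬0 = 1
¬v = ¬1/5 = 4/5
¬u ⇒ ¬v = 1 ⇒ 4/5 = 4/5
(v ⇒ ¬u) ⇔ (¬u ⇒ ¬v) = 1 ⇔ 4/5 = 4/5
This gives 4/5 ≠ 1.

No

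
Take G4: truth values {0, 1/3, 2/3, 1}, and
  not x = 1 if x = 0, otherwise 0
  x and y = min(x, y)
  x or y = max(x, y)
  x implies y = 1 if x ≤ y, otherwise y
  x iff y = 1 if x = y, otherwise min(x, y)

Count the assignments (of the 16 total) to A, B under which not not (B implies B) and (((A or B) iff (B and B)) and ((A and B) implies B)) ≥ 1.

10

A = 0, B = 0 ↦ 1  ≥
A = 0, B = 1/3 ↦ 1  ≥
A = 0, B = 2/3 ↦ 1  ≥
A = 0, B = 1 ↦ 1  ≥
A = 1/3, B = 0 ↦ 0  <
A = 1/3, B = 1/3 ↦ 1  ≥
A = 1/3, B = 2/3 ↦ 1  ≥
A = 1/3, B = 1 ↦ 1  ≥
A = 2/3, B = 0 ↦ 0  <
A = 2/3, B = 1/3 ↦ 1/3  <
A = 2/3, B = 2/3 ↦ 1  ≥
A = 2/3, B = 1 ↦ 1  ≥
A = 1, B = 0 ↦ 0  <
A = 1, B = 1/3 ↦ 1/3  <
A = 1, B = 2/3 ↦ 2/3  <
A = 1, B = 1 ↦ 1  ≥
So 10 of the 16 assignments meet the threshold.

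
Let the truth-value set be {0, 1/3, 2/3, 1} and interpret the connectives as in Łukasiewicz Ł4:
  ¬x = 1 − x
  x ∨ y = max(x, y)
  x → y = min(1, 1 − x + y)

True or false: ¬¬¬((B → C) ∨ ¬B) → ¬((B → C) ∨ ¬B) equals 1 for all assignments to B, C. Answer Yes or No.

B = 0, C = 0 ↦ 1
B = 0, C = 1/3 ↦ 1
B = 0, C = 2/3 ↦ 1
B = 0, C = 1 ↦ 1
B = 1/3, C = 0 ↦ 1
B = 1/3, C = 1/3 ↦ 1
B = 1/3, C = 2/3 ↦ 1
B = 1/3, C = 1 ↦ 1
B = 2/3, C = 0 ↦ 1
B = 2/3, C = 1/3 ↦ 1
B = 2/3, C = 2/3 ↦ 1
B = 2/3, C = 1 ↦ 1
B = 1, C = 0 ↦ 1
B = 1, C = 1/3 ↦ 1
B = 1, C = 2/3 ↦ 1
B = 1, C = 1 ↦ 1
Every assignment gives a value ≥ 1.

Yes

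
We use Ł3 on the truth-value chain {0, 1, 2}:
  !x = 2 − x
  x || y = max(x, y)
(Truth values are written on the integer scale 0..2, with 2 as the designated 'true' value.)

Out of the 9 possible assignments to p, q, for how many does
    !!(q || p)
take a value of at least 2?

p = 0, q = 0 ↦ 0  <
p = 0, q = 1 ↦ 1  <
p = 0, q = 2 ↦ 2  ≥
p = 1, q = 0 ↦ 1  <
p = 1, q = 1 ↦ 1  <
p = 1, q = 2 ↦ 2  ≥
p = 2, q = 0 ↦ 2  ≥
p = 2, q = 1 ↦ 2  ≥
p = 2, q = 2 ↦ 2  ≥
So 5 of the 9 assignments meet the threshold.

5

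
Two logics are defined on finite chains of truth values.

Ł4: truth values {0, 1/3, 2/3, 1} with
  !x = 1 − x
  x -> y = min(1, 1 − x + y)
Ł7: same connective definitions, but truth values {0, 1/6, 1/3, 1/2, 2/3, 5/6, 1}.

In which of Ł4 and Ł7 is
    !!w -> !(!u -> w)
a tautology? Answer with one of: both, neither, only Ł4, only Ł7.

In Ł4: at u = 0, w = 2/3 the value is 2/3 — not a tautology.
In Ł7: at u = 0, w = 2/3 the value is 2/3 — not a tautology.

neither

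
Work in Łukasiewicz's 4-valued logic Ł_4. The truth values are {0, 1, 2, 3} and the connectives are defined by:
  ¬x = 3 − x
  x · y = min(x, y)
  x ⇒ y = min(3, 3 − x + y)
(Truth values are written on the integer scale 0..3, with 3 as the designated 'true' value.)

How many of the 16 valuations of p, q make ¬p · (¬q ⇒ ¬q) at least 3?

p = 0, q = 0 ↦ 3  ≥
p = 0, q = 1 ↦ 3  ≥
p = 0, q = 2 ↦ 3  ≥
p = 0, q = 3 ↦ 3  ≥
p = 1, q = 0 ↦ 2  <
p = 1, q = 1 ↦ 2  <
p = 1, q = 2 ↦ 2  <
p = 1, q = 3 ↦ 2  <
p = 2, q = 0 ↦ 1  <
p = 2, q = 1 ↦ 1  <
p = 2, q = 2 ↦ 1  <
p = 2, q = 3 ↦ 1  <
p = 3, q = 0 ↦ 0  <
p = 3, q = 1 ↦ 0  <
p = 3, q = 2 ↦ 0  <
p = 3, q = 3 ↦ 0  <
So 4 of the 16 assignments meet the threshold.

4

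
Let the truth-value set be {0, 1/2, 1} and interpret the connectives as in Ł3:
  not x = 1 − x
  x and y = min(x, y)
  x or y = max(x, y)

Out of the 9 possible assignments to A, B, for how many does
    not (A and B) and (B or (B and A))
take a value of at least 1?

1

A = 0, B = 0 ↦ 0  <
A = 0, B = 1/2 ↦ 1/2  <
A = 0, B = 1 ↦ 1  ≥
A = 1/2, B = 0 ↦ 0  <
A = 1/2, B = 1/2 ↦ 1/2  <
A = 1/2, B = 1 ↦ 1/2  <
A = 1, B = 0 ↦ 0  <
A = 1, B = 1/2 ↦ 1/2  <
A = 1, B = 1 ↦ 0  <
So 1 of the 9 assignments meets the threshold.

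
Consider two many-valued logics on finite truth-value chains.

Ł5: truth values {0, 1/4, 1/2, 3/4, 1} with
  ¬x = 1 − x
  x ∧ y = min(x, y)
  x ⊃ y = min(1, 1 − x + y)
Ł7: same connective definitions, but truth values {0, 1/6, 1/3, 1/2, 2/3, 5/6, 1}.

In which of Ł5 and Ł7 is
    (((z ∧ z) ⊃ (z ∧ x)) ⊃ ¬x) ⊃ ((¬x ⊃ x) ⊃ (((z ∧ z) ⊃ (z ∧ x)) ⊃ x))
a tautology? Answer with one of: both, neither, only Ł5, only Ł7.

In Ł5: every assignment gives 1 — tautology.
In Ł7: every assignment gives 1 — tautology.

both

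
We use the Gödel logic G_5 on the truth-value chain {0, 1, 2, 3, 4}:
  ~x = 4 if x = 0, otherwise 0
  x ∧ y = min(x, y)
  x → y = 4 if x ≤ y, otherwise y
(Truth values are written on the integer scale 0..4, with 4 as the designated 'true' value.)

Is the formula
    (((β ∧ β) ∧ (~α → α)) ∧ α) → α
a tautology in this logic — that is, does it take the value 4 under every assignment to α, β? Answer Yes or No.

Yes

At α = 3, β = 2, for instance:
β ∧ β = 2 ∧ 2 = 2
~α = ~3 = 0
~α → α = 0 → 3 = 4
(β ∧ β) ∧ (~α → α) = 2 ∧ 4 = 2
((β ∧ β) ∧ (~α → α)) ∧ α = 2 ∧ 3 = 2
(((β ∧ β) ∧ (~α → α)) ∧ α) → α = 2 → 3 = 4
and checking the remaining 24 assignments likewise gives ≥ 4 in every case.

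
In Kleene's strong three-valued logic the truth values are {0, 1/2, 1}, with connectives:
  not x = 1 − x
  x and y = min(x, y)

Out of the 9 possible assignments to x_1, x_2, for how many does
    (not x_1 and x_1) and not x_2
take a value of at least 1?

x_1 = 0, x_2 = 0 ↦ 0  <
x_1 = 0, x_2 = 1/2 ↦ 0  <
x_1 = 0, x_2 = 1 ↦ 0  <
x_1 = 1/2, x_2 = 0 ↦ 1/2  <
x_1 = 1/2, x_2 = 1/2 ↦ 1/2  <
x_1 = 1/2, x_2 = 1 ↦ 0  <
x_1 = 1, x_2 = 0 ↦ 0  <
x_1 = 1, x_2 = 1/2 ↦ 0  <
x_1 = 1, x_2 = 1 ↦ 0  <
So 0 of the 9 assignments meet the threshold.

0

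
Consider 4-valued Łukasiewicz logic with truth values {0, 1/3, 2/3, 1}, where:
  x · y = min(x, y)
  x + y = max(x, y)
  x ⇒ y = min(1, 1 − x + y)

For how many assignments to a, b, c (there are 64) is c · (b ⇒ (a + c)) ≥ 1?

value 1: 16 assignments (counts)
value 2/3: 16 assignments
value 1/3: 16 assignments
value 0: 16 assignments
So 16 of the 64 assignments meet the threshold.

16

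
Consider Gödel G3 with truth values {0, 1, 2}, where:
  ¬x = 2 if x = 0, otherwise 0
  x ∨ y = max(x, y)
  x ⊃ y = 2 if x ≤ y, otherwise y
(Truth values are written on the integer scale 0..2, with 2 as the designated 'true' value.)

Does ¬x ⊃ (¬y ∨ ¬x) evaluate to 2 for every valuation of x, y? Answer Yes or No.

Yes

x = 0, y = 0 ↦ 2
x = 0, y = 1 ↦ 2
x = 0, y = 2 ↦ 2
x = 1, y = 0 ↦ 2
x = 1, y = 1 ↦ 2
x = 1, y = 2 ↦ 2
x = 2, y = 0 ↦ 2
x = 2, y = 1 ↦ 2
x = 2, y = 2 ↦ 2
Every assignment gives a value ≥ 2.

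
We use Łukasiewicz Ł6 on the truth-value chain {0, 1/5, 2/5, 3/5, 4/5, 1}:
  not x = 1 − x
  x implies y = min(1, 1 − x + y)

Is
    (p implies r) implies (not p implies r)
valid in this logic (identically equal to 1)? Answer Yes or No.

Counterexample: take p = 0, r = 0.
p implies r = 0 implies 0 = 1
not p = not 0 = 1
not p implies r = 1 implies 0 = 0
(p implies r) implies (not p implies r) = 1 implies 0 = 0
This gives 0 ≠ 1.

No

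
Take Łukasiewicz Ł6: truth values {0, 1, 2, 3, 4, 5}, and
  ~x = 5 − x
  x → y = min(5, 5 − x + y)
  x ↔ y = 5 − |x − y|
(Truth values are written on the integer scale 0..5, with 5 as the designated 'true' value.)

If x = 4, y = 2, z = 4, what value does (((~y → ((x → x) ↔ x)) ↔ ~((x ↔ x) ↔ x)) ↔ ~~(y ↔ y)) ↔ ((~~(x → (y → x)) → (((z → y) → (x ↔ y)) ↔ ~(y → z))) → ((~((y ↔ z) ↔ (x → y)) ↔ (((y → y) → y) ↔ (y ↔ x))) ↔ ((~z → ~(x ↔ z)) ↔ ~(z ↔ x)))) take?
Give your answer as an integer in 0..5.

1

~y = ~2 = 3
x → x = 4 → 4 = 5
(x → x) ↔ x = 5 ↔ 4 = 4
~y → ((x → x) ↔ x) = 3 → 4 = 5
x ↔ x = 4 ↔ 4 = 5
(x ↔ x) ↔ x = 5 ↔ 4 = 4
~((x ↔ x) ↔ x) = ~4 = 1
(~y → ((x → x) ↔ x)) ↔ ~((x ↔ x) ↔ x) = 5 ↔ 1 = 1
y ↔ y = 2 ↔ 2 = 5
~(y ↔ y) = ~5 = 0
~~(y ↔ y) = ~0 = 5
((~y → ((x → x) ↔ x)) ↔ ~((x ↔ x) ↔ x)) ↔ ~~(y ↔ y) = 1 ↔ 5 = 1
y → x = 2 → 4 = 5
x → (y → x) = 4 → 5 = 5
~(x → (y → x)) = ~5 = 0
~~(x → (y → x)) = ~0 = 5
z → y = 4 → 2 = 3
x ↔ y = 4 ↔ 2 = 3
(z → y) → (x ↔ y) = 3 → 3 = 5
y → z = 2 → 4 = 5
~(y → z) = ~5 = 0
((z → y) → (x ↔ y)) ↔ ~(y → z) = 5 ↔ 0 = 0
~~(x → (y → x)) → (((z → y) → (x ↔ y)) ↔ ~(y → z)) = 5 → 0 = 0
y ↔ z = 2 ↔ 4 = 3
x → y = 4 → 2 = 3
(y ↔ z) ↔ (x → y) = 3 ↔ 3 = 5
~((y ↔ z) ↔ (x → y)) = ~5 = 0
y → y = 2 → 2 = 5
(y → y) → y = 5 → 2 = 2
y ↔ x = 2 ↔ 4 = 3
((y → y) → y) ↔ (y ↔ x) = 2 ↔ 3 = 4
~((y ↔ z) ↔ (x → y)) ↔ (((y → y) → y) ↔ (y ↔ x)) = 0 ↔ 4 = 1
~z = ~4 = 1
x ↔ z = 4 ↔ 4 = 5
~(x ↔ z) = ~5 = 0
~z → ~(x ↔ z) = 1 → 0 = 4
z ↔ x = 4 ↔ 4 = 5
~(z ↔ x) = ~5 = 0
(~z → ~(x ↔ z)) ↔ ~(z ↔ x) = 4 ↔ 0 = 1
(~((y ↔ z) ↔ (x → y)) ↔ (((y → y) → y) ↔ (y ↔ x))) ↔ ((~z → ~(x ↔ z)) ↔ ~(z ↔ x)) = 1 ↔ 1 = 5
(~~(x → (y → x)) → (((z → y) → (x ↔ y)) ↔ ~(y → z))) → ((~((y ↔ z) ↔ (x → y)) ↔ (((y → y) → y) ↔ (y ↔ x))) ↔ ((~z → ~(x ↔ z)) ↔ ~(z ↔ x))) = 0 → 5 = 5
(((~y → ((x → x) ↔ x)) ↔ ~((x ↔ x) ↔ x)) ↔ ~~(y ↔ y)) ↔ ((~~(x → (y → x)) → (((z → y) → (x ↔ y)) ↔ ~(y → z))) → ((~((y ↔ z) ↔ (x → y)) ↔ (((y → y) → y) ↔ (y ↔ x))) ↔ ((~z → ~(x ↔ z)) ↔ ~(z ↔ x)))) = 1 ↔ 5 = 1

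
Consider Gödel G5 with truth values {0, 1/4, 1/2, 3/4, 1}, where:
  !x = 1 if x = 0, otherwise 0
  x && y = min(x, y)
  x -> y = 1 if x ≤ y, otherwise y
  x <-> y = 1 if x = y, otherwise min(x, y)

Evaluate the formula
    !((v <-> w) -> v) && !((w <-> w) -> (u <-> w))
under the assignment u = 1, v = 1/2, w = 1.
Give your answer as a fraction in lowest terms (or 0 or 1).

0

v <-> w = 1/2 <-> 1 = 1/2
(v <-> w) -> v = 1/2 -> 1/2 = 1
!((v <-> w) -> v) = !1 = 0
w <-> w = 1 <-> 1 = 1
u <-> w = 1 <-> 1 = 1
(w <-> w) -> (u <-> w) = 1 -> 1 = 1
!((w <-> w) -> (u <-> w)) = !1 = 0
!((v <-> w) -> v) && !((w <-> w) -> (u <-> w)) = 0 && 0 = 0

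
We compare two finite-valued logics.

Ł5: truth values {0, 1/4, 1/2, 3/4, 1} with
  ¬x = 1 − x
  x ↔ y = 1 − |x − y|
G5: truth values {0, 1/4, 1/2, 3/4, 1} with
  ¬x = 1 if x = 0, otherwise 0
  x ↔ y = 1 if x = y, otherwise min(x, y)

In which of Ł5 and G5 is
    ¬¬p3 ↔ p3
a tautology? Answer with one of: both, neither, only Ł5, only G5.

In Ł5: every assignment gives 1 — tautology.
In G5: at p3 = 1/4 the value is 1/4 — not a tautology.

only Ł5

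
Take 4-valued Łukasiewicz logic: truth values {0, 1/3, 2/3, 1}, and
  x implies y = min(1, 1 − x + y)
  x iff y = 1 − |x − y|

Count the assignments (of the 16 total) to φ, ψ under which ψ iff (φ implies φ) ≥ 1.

φ = 0, ψ = 0 ↦ 0  <
φ = 0, ψ = 1/3 ↦ 1/3  <
φ = 0, ψ = 2/3 ↦ 2/3  <
φ = 0, ψ = 1 ↦ 1  ≥
φ = 1/3, ψ = 0 ↦ 0  <
φ = 1/3, ψ = 1/3 ↦ 1/3  <
φ = 1/3, ψ = 2/3 ↦ 2/3  <
φ = 1/3, ψ = 1 ↦ 1  ≥
φ = 2/3, ψ = 0 ↦ 0  <
φ = 2/3, ψ = 1/3 ↦ 1/3  <
φ = 2/3, ψ = 2/3 ↦ 2/3  <
φ = 2/3, ψ = 1 ↦ 1  ≥
φ = 1, ψ = 0 ↦ 0  <
φ = 1, ψ = 1/3 ↦ 1/3  <
φ = 1, ψ = 2/3 ↦ 2/3  <
φ = 1, ψ = 1 ↦ 1  ≥
So 4 of the 16 assignments meet the threshold.

4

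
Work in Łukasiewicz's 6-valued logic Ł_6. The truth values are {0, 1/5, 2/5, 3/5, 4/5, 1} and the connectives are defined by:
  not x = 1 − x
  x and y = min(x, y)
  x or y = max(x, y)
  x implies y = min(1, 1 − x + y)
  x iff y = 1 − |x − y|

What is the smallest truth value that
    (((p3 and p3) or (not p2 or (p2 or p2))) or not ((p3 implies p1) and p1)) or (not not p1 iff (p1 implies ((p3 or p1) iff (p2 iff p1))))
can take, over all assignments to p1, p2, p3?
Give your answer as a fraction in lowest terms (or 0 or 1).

Take p1 = 2/5, p2 = 2/5, p3 = 0:
p3 and p3 = 0 and 0 = 0
not p2 = not 2/5 = 3/5
p2 or p2 = 2/5 or 2/5 = 2/5
not p2 or (p2 or p2) = 3/5 or 2/5 = 3/5
(p3 and p3) or (not p2 or (p2 or p2)) = 0 or 3/5 = 3/5
p3 implies p1 = 0 implies 2/5 = 1
(p3 implies p1) and p1 = 1 and 2/5 = 2/5
not ((p3 implies p1) and p1) = not 2/5 = 3/5
((p3 and p3) or (not p2 or (p2 or p2))) or not ((p3 implies p1) and p1) = 3/5 or 3/5 = 3/5
not p1 = not 2/5 = 3/5
not not p1 = not 3/5 = 2/5
p3 or p1 = 0 or 2/5 = 2/5
p2 iff p1 = 2/5 iff 2/5 = 1
(p3 or p1) iff (p2 iff p1) = 2/5 iff 1 = 2/5
p1 implies ((p3 or p1) iff (p2 iff p1)) = 2/5 implies 2/5 = 1
not not p1 iff (p1 implies ((p3 or p1) iff (p2 iff p1))) = 2/5 iff 1 = 2/5
(((p3 and p3) or (not p2 or (p2 or p2))) or not ((p3 implies p1) and p1)) or (not not p1 iff (p1 implies ((p3 or p1) iff (p2 iff p1)))) = 3/5 or 2/5 = 3/5
No assignment yields a value below 3/5, so this is the minimum.

3/5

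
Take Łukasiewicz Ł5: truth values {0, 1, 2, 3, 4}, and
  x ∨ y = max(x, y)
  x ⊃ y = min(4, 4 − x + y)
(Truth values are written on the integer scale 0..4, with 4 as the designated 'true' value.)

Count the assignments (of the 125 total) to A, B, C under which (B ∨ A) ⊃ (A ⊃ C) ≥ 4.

value 4: 90 assignments (counts)
value 3: 13 assignments
value 2: 11 assignments
value 1: 6 assignments
value 0: 5 assignments
So 90 of the 125 assignments meet the threshold.

90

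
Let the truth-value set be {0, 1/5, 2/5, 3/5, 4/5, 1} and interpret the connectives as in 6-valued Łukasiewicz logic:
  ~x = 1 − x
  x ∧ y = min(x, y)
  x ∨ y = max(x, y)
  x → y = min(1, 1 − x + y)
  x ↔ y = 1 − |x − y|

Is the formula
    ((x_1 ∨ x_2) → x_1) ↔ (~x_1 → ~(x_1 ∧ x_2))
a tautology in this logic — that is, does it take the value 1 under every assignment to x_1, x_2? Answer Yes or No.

No

Counterexample: take x_1 = 0, x_2 = 1/5.
x_1 ∨ x_2 = 0 ∨ 1/5 = 1/5
(x_1 ∨ x_2) → x_1 = 1/5 → 0 = 4/5
~x_1 = ~0 = 1
x_1 ∧ x_2 = 0 ∧ 1/5 = 0
~(x_1 ∧ x_2) = ~0 = 1
~x_1 → ~(x_1 ∧ x_2) = 1 → 1 = 1
((x_1 ∨ x_2) → x_1) ↔ (~x_1 → ~(x_1 ∧ x_2)) = 4/5 ↔ 1 = 4/5
This gives 4/5 ≠ 1.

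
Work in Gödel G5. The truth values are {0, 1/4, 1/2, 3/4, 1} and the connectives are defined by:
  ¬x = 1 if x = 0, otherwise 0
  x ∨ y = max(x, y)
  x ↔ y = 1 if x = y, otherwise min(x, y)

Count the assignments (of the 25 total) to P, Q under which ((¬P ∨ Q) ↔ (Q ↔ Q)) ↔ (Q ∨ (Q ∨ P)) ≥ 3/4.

value 1: 11 assignments (counts)
value 3/4: 2 assignments (counts)
value 1/2: 3 assignments
value 1/4: 4 assignments
value 0: 5 assignments
So 13 of the 25 assignments meet the threshold.

13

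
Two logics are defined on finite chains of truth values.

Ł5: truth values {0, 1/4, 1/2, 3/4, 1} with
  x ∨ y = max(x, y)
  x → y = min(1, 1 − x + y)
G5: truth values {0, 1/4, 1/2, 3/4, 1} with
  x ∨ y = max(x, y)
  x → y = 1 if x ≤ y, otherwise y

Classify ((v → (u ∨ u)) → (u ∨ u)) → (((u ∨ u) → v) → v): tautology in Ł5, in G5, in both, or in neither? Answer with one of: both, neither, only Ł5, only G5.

only Ł5

In Ł5: every assignment gives 1 — tautology.
In G5: at u = 0, v = 1/4 the value is 1/4 — not a tautology.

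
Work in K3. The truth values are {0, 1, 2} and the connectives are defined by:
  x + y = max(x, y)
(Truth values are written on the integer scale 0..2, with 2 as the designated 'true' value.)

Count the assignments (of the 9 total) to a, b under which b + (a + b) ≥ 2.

5

a = 0, b = 0 ↦ 0  <
a = 0, b = 1 ↦ 1  <
a = 0, b = 2 ↦ 2  ≥
a = 1, b = 0 ↦ 1  <
a = 1, b = 1 ↦ 1  <
a = 1, b = 2 ↦ 2  ≥
a = 2, b = 0 ↦ 2  ≥
a = 2, b = 1 ↦ 2  ≥
a = 2, b = 2 ↦ 2  ≥
So 5 of the 9 assignments meet the threshold.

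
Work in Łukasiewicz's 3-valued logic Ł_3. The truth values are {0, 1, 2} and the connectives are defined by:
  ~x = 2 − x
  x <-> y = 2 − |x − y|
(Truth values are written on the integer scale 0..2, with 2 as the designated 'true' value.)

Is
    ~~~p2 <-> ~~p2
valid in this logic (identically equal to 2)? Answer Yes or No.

Counterexample: take p2 = 0.
~p2 = ~0 = 2
~~p2 = ~2 = 0
~~~p2 = ~0 = 2
~p2 = ~0 = 2
~~p2 = ~2 = 0
~~~p2 <-> ~~p2 = 2 <-> 0 = 0
This gives 0 ≠ 2.

No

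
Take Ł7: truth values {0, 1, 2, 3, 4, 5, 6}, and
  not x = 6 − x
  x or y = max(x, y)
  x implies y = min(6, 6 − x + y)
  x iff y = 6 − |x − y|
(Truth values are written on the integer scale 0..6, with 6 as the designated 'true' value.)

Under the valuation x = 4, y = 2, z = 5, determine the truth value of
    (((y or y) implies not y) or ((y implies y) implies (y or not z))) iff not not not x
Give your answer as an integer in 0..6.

2

y or y = 2 or 2 = 2
not y = not 2 = 4
(y or y) implies not y = 2 implies 4 = 6
y implies y = 2 implies 2 = 6
not z = not 5 = 1
y or not z = 2 or 1 = 2
(y implies y) implies (y or not z) = 6 implies 2 = 2
((y or y) implies not y) or ((y implies y) implies (y or not z)) = 6 or 2 = 6
not x = not 4 = 2
not not x = not 2 = 4
not not not x = not 4 = 2
(((y or y) implies not y) or ((y implies y) implies (y or not z))) iff not not not x = 6 iff 2 = 2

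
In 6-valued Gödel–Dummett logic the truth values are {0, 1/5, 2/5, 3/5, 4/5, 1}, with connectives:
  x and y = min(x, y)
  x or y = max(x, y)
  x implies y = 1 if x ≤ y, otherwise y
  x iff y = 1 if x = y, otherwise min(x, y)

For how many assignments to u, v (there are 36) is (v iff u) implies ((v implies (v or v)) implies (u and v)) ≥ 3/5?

33

value 1: 31 assignments (counts)
value 4/5: 1 assignment (counts)
value 3/5: 1 assignment (counts)
value 2/5: 1 assignment
value 1/5: 1 assignment
value 0: 1 assignment
So 33 of the 36 assignments meet the threshold.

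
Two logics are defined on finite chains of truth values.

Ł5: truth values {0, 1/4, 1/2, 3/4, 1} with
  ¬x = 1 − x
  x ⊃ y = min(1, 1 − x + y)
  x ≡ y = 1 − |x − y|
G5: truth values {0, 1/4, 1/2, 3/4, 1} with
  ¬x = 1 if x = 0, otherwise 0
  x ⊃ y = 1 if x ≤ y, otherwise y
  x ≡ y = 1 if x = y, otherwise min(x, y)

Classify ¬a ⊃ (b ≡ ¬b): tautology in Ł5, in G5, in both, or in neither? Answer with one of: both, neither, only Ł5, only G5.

In Ł5: at a = 0, b = 0 the value is 0 — not a tautology.
In G5: at a = 0, b = 0 the value is 0 — not a tautology.

neither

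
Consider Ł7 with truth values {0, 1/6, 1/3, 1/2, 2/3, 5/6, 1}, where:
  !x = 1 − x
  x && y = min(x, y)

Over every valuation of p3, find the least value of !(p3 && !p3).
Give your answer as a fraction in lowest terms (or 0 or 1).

1/2

Take p3 = 1/2:
!p3 = !1/2 = 1/2
p3 && !p3 = 1/2 && 1/2 = 1/2
!(p3 && !p3) = !1/2 = 1/2
No assignment yields a value below 1/2, so this is the minimum.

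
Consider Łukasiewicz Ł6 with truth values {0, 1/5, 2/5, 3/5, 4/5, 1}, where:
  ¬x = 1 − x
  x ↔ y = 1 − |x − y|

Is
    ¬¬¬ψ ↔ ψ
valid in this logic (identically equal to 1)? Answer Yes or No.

No

Counterexample: take ψ = 0.
¬ψ = ¬0 = 1
¬¬ψ = ¬1 = 0
¬¬¬ψ = ¬0 = 1
¬¬¬ψ ↔ ψ = 1 ↔ 0 = 0
This gives 0 ≠ 1.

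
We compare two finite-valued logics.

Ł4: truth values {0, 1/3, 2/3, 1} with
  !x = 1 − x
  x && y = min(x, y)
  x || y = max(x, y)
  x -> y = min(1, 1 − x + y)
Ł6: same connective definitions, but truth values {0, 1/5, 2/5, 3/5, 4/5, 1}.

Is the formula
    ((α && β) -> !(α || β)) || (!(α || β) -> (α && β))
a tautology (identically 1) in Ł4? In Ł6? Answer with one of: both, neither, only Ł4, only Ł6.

both

In Ł4: every assignment gives 1 — tautology.
In Ł6: every assignment gives 1 — tautology.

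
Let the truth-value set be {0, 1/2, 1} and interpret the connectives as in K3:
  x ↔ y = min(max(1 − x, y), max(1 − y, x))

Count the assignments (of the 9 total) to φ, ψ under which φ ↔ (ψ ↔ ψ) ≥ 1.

φ = 0, ψ = 0 ↦ 0  <
φ = 0, ψ = 1/2 ↦ 1/2  <
φ = 0, ψ = 1 ↦ 0  <
φ = 1/2, ψ = 0 ↦ 1/2  <
φ = 1/2, ψ = 1/2 ↦ 1/2  <
φ = 1/2, ψ = 1 ↦ 1/2  <
φ = 1, ψ = 0 ↦ 1  ≥
φ = 1, ψ = 1/2 ↦ 1/2  <
φ = 1, ψ = 1 ↦ 1  ≥
So 2 of the 9 assignments meet the threshold.

2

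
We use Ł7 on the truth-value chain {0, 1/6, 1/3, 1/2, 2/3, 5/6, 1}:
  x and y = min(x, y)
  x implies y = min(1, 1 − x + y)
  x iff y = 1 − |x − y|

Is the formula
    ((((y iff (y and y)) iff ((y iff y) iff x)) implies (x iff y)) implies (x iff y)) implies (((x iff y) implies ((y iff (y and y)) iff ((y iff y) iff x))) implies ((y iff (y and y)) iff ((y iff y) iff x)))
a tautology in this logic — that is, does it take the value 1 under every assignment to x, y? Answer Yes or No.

Yes

At x = 1/2, y = 5/6, for instance:
y and y = 5/6 and 5/6 = 5/6
y iff (y and y) = 5/6 iff 5/6 = 1
y iff y = 5/6 iff 5/6 = 1
(y iff y) iff x = 1 iff 1/2 = 1/2
(y iff (y and y)) iff ((y iff y) iff x) = 1 iff 1/2 = 1/2
x iff y = 1/2 iff 5/6 = 2/3
((y iff (y and y)) iff ((y iff y) iff x)) implies (x iff y) = 1/2 implies 2/3 = 1
(((y iff (y and y)) iff ((y iff y) iff x)) implies (x iff y)) implies (x iff y) = 1 implies 2/3 = 2/3
(x iff y) implies ((y iff (y and y)) iff ((y iff y) iff x)) = 2/3 implies 1/2 = 5/6
((x iff y) implies ((y iff (y and y)) iff ((y iff y) iff x))) implies ((y iff (y and y)) iff ((y iff y) iff x)) = 5/6 implies 1/2 = 2/3
((((y iff (y and y)) iff ((y iff y) iff x)) implies (x iff y)) implies (x iff y)) implies (((x iff y) implies ((y iff (y and y)) iff ((y iff y) iff x))) implies ((y iff (y and y)) iff ((y iff y) iff x))) = 2/3 implies 2/3 = 1
and checking the remaining 48 assignments likewise gives ≥ 1 in every case.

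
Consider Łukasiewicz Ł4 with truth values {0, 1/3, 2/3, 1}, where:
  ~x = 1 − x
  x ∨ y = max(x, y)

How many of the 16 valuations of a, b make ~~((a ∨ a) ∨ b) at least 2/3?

12

a = 0, b = 0 ↦ 0  <
a = 0, b = 1/3 ↦ 1/3  <
a = 0, b = 2/3 ↦ 2/3  ≥
a = 0, b = 1 ↦ 1  ≥
a = 1/3, b = 0 ↦ 1/3  <
a = 1/3, b = 1/3 ↦ 1/3  <
a = 1/3, b = 2/3 ↦ 2/3  ≥
a = 1/3, b = 1 ↦ 1  ≥
a = 2/3, b = 0 ↦ 2/3  ≥
a = 2/3, b = 1/3 ↦ 2/3  ≥
a = 2/3, b = 2/3 ↦ 2/3  ≥
a = 2/3, b = 1 ↦ 1  ≥
a = 1, b = 0 ↦ 1  ≥
a = 1, b = 1/3 ↦ 1  ≥
a = 1, b = 2/3 ↦ 1  ≥
a = 1, b = 1 ↦ 1  ≥
So 12 of the 16 assignments meet the threshold.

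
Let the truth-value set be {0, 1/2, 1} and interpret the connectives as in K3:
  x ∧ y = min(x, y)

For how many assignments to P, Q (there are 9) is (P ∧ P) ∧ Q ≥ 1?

1

P = 0, Q = 0 ↦ 0  <
P = 0, Q = 1/2 ↦ 0  <
P = 0, Q = 1 ↦ 0  <
P = 1/2, Q = 0 ↦ 0  <
P = 1/2, Q = 1/2 ↦ 1/2  <
P = 1/2, Q = 1 ↦ 1/2  <
P = 1, Q = 0 ↦ 0  <
P = 1, Q = 1/2 ↦ 1/2  <
P = 1, Q = 1 ↦ 1  ≥
So 1 of the 9 assignments meets the threshold.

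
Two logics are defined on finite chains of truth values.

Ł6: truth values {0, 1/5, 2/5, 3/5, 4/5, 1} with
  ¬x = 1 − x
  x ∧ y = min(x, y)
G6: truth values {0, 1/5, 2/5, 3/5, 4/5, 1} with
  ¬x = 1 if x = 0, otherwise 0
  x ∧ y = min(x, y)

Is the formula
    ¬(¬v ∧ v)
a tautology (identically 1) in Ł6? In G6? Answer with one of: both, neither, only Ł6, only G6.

In Ł6: at v = 1/5 the value is 4/5 — not a tautology.
In G6: every assignment gives 1 — tautology.

only G6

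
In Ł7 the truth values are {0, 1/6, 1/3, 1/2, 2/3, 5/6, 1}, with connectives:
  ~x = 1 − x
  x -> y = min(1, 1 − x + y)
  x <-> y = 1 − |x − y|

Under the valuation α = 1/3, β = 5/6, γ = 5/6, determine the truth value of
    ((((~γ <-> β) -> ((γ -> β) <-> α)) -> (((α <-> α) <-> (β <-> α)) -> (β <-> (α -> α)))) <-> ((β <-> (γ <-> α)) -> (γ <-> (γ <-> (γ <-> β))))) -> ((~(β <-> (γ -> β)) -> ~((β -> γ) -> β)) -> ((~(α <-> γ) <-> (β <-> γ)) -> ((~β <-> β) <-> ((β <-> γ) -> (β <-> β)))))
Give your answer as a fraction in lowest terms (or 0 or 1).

~γ = ~5/6 = 1/6
~γ <-> β = 1/6 <-> 5/6 = 1/3
γ -> β = 5/6 -> 5/6 = 1
(γ -> β) <-> α = 1 <-> 1/3 = 1/3
(~γ <-> β) -> ((γ -> β) <-> α) = 1/3 -> 1/3 = 1
α <-> α = 1/3 <-> 1/3 = 1
β <-> α = 5/6 <-> 1/3 = 1/2
(α <-> α) <-> (β <-> α) = 1 <-> 1/2 = 1/2
α -> α = 1/3 -> 1/3 = 1
β <-> (α -> α) = 5/6 <-> 1 = 5/6
((α <-> α) <-> (β <-> α)) -> (β <-> (α -> α)) = 1/2 -> 5/6 = 1
((~γ <-> β) -> ((γ -> β) <-> α)) -> (((α <-> α) <-> (β <-> α)) -> (β <-> (α -> α))) = 1 -> 1 = 1
γ <-> α = 5/6 <-> 1/3 = 1/2
β <-> (γ <-> α) = 5/6 <-> 1/2 = 2/3
γ <-> β = 5/6 <-> 5/6 = 1
γ <-> (γ <-> β) = 5/6 <-> 1 = 5/6
γ <-> (γ <-> (γ <-> β)) = 5/6 <-> 5/6 = 1
(β <-> (γ <-> α)) -> (γ <-> (γ <-> (γ <-> β))) = 2/3 -> 1 = 1
(((~γ <-> β) -> ((γ -> β) <-> α)) -> (((α <-> α) <-> (β <-> α)) -> (β <-> (α -> α)))) <-> ((β <-> (γ <-> α)) -> (γ <-> (γ <-> (γ <-> β)))) = 1 <-> 1 = 1
γ -> β = 5/6 -> 5/6 = 1
β <-> (γ -> β) = 5/6 <-> 1 = 5/6
~(β <-> (γ -> β)) = ~5/6 = 1/6
β -> γ = 5/6 -> 5/6 = 1
(β -> γ) -> β = 1 -> 5/6 = 5/6
~((β -> γ) -> β) = ~5/6 = 1/6
~(β <-> (γ -> β)) -> ~((β -> γ) -> β) = 1/6 -> 1/6 = 1
α <-> γ = 1/3 <-> 5/6 = 1/2
~(α <-> γ) = ~1/2 = 1/2
β <-> γ = 5/6 <-> 5/6 = 1
~(α <-> γ) <-> (β <-> γ) = 1/2 <-> 1 = 1/2
~β = ~5/6 = 1/6
~β <-> β = 1/6 <-> 5/6 = 1/3
β <-> γ = 5/6 <-> 5/6 = 1
β <-> β = 5/6 <-> 5/6 = 1
(β <-> γ) -> (β <-> β) = 1 -> 1 = 1
(~β <-> β) <-> ((β <-> γ) -> (β <-> β)) = 1/3 <-> 1 = 1/3
(~(α <-> γ) <-> (β <-> γ)) -> ((~β <-> β) <-> ((β <-> γ) -> (β <-> β))) = 1/2 -> 1/3 = 5/6
(~(β <-> (γ -> β)) -> ~((β -> γ) -> β)) -> ((~(α <-> γ) <-> (β <-> γ)) -> ((~β <-> β) <-> ((β <-> γ) -> (β <-> β)))) = 1 -> 5/6 = 5/6
((((~γ <-> β) -> ((γ -> β) <-> α)) -> (((α <-> α) <-> (β <-> α)) -> (β <-> (α -> α)))) <-> ((β <-> (γ <-> α)) -> (γ <-> (γ <-> (γ <-> β))))) -> ((~(β <-> (γ -> β)) -> ~((β -> γ) -> β)) -> ((~(α <-> γ) <-> (β <-> γ)) -> ((~β <-> β) <-> ((β <-> γ) -> (β <-> β))))) = 1 -> 5/6 = 5/6

5/6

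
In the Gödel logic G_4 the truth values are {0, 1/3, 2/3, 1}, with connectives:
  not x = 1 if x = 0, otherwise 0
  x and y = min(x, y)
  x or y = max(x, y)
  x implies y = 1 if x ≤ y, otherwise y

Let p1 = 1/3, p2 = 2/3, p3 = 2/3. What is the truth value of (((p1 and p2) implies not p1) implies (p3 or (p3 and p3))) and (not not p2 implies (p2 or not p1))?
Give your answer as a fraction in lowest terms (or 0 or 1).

p1 and p2 = 1/3 and 2/3 = 1/3
not p1 = not 1/3 = 0
(p1 and p2) implies not p1 = 1/3 implies 0 = 0
p3 and p3 = 2/3 and 2/3 = 2/3
p3 or (p3 and p3) = 2/3 or 2/3 = 2/3
((p1 and p2) implies not p1) implies (p3 or (p3 and p3)) = 0 implies 2/3 = 1
not p2 = not 2/3 = 0
not not p2 = not 0 = 1
not p1 = not 1/3 = 0
p2 or not p1 = 2/3 or 0 = 2/3
not not p2 implies (p2 or not p1) = 1 implies 2/3 = 2/3
(((p1 and p2) implies not p1) implies (p3 or (p3 and p3))) and (not not p2 implies (p2 or not p1)) = 1 and 2/3 = 2/3

2/3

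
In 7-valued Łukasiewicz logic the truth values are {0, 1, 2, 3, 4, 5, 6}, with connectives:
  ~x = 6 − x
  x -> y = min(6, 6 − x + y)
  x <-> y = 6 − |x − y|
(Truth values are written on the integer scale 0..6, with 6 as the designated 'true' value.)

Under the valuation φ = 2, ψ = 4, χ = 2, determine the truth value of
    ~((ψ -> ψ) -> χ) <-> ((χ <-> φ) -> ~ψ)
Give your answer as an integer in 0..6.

4

ψ -> ψ = 4 -> 4 = 6
(ψ -> ψ) -> χ = 6 -> 2 = 2
~((ψ -> ψ) -> χ) = ~2 = 4
χ <-> φ = 2 <-> 2 = 6
~ψ = ~4 = 2
(χ <-> φ) -> ~ψ = 6 -> 2 = 2
~((ψ -> ψ) -> χ) <-> ((χ <-> φ) -> ~ψ) = 4 <-> 2 = 4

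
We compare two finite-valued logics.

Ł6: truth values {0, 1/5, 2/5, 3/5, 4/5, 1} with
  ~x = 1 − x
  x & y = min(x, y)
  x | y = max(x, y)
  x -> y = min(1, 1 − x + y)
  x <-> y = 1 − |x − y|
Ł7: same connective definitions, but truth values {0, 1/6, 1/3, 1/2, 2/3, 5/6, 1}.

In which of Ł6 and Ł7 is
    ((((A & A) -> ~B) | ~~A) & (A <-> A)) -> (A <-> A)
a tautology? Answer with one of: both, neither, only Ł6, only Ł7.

both

In Ł6: every assignment gives 1 — tautology.
In Ł7: every assignment gives 1 — tautology.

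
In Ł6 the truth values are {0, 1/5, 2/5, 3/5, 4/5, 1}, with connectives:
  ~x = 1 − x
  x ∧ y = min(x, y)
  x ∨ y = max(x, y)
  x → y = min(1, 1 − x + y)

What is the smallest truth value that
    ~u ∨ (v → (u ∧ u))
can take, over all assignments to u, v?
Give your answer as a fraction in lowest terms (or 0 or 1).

Take u = 2/5, v = 4/5:
~u = ~2/5 = 3/5
u ∧ u = 2/5 ∧ 2/5 = 2/5
v → (u ∧ u) = 4/5 → 2/5 = 3/5
~u ∨ (v → (u ∧ u)) = 3/5 ∨ 3/5 = 3/5
No assignment yields a value below 3/5, so this is the minimum.

3/5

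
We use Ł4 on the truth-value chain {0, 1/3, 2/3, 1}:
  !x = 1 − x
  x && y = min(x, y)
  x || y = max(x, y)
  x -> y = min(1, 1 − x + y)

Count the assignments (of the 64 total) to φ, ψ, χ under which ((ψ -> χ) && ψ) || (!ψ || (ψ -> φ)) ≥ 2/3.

value 1: 43 assignments (counts)
value 2/3: 16 assignments (counts)
value 1/3: 4 assignments
value 0: 1 assignment
So 59 of the 64 assignments meet the threshold.

59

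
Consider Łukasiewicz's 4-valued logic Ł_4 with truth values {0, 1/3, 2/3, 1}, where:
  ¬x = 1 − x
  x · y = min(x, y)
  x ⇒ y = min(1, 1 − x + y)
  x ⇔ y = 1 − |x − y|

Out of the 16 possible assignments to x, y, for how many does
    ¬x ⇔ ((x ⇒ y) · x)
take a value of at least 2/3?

10

x = 0, y = 0 ↦ 0  <
x = 0, y = 1/3 ↦ 0  <
x = 0, y = 2/3 ↦ 0  <
x = 0, y = 1 ↦ 0  <
x = 1/3, y = 0 ↦ 2/3  ≥
x = 1/3, y = 1/3 ↦ 2/3  ≥
x = 1/3, y = 2/3 ↦ 2/3  ≥
x = 1/3, y = 1 ↦ 2/3  ≥
x = 2/3, y = 0 ↦ 1  ≥
x = 2/3, y = 1/3 ↦ 2/3  ≥
x = 2/3, y = 2/3 ↦ 2/3  ≥
x = 2/3, y = 1 ↦ 2/3  ≥
x = 1, y = 0 ↦ 1  ≥
x = 1, y = 1/3 ↦ 2/3  ≥
x = 1, y = 2/3 ↦ 1/3  <
x = 1, y = 1 ↦ 0  <
So 10 of the 16 assignments meet the threshold.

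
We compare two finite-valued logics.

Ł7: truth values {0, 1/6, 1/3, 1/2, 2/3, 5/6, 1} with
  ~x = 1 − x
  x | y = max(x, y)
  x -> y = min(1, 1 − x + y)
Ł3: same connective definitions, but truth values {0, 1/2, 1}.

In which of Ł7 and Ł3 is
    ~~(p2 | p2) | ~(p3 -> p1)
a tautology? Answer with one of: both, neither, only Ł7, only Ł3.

neither

In Ł7: at p1 = 0, p2 = 0, p3 = 0 the value is 0 — not a tautology.
In Ł3: at p1 = 0, p2 = 0, p3 = 0 the value is 0 — not a tautology.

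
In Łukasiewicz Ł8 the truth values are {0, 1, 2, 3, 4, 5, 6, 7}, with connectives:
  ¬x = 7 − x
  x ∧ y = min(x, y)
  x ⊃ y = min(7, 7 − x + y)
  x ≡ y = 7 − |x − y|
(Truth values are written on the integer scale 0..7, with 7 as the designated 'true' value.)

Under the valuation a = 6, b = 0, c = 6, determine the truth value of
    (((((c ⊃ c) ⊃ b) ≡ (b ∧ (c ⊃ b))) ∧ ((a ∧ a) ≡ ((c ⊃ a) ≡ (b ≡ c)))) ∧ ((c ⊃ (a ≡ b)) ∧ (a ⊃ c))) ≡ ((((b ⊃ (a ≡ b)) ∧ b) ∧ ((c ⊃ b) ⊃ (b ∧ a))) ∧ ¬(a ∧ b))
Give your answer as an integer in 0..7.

c ⊃ c = 6 ⊃ 6 = 7
(c ⊃ c) ⊃ b = 7 ⊃ 0 = 0
c ⊃ b = 6 ⊃ 0 = 1
b ∧ (c ⊃ b) = 0 ∧ 1 = 0
((c ⊃ c) ⊃ b) ≡ (b ∧ (c ⊃ b)) = 0 ≡ 0 = 7
a ∧ a = 6 ∧ 6 = 6
c ⊃ a = 6 ⊃ 6 = 7
b ≡ c = 0 ≡ 6 = 1
(c ⊃ a) ≡ (b ≡ c) = 7 ≡ 1 = 1
(a ∧ a) ≡ ((c ⊃ a) ≡ (b ≡ c)) = 6 ≡ 1 = 2
(((c ⊃ c) ⊃ b) ≡ (b ∧ (c ⊃ b))) ∧ ((a ∧ a) ≡ ((c ⊃ a) ≡ (b ≡ c))) = 7 ∧ 2 = 2
a ≡ b = 6 ≡ 0 = 1
c ⊃ (a ≡ b) = 6 ⊃ 1 = 2
a ⊃ c = 6 ⊃ 6 = 7
(c ⊃ (a ≡ b)) ∧ (a ⊃ c) = 2 ∧ 7 = 2
((((c ⊃ c) ⊃ b) ≡ (b ∧ (c ⊃ b))) ∧ ((a ∧ a) ≡ ((c ⊃ a) ≡ (b ≡ c)))) ∧ ((c ⊃ (a ≡ b)) ∧ (a ⊃ c)) = 2 ∧ 2 = 2
a ≡ b = 6 ≡ 0 = 1
b ⊃ (a ≡ b) = 0 ⊃ 1 = 7
(b ⊃ (a ≡ b)) ∧ b = 7 ∧ 0 = 0
c ⊃ b = 6 ⊃ 0 = 1
b ∧ a = 0 ∧ 6 = 0
(c ⊃ b) ⊃ (b ∧ a) = 1 ⊃ 0 = 6
((b ⊃ (a ≡ b)) ∧ b) ∧ ((c ⊃ b) ⊃ (b ∧ a)) = 0 ∧ 6 = 0
a ∧ b = 6 ∧ 0 = 0
¬(a ∧ b) = ¬0 = 7
(((b ⊃ (a ≡ b)) ∧ b) ∧ ((c ⊃ b) ⊃ (b ∧ a))) ∧ ¬(a ∧ b) = 0 ∧ 7 = 0
(((((c ⊃ c) ⊃ b) ≡ (b ∧ (c ⊃ b))) ∧ ((a ∧ a) ≡ ((c ⊃ a) ≡ (b ≡ c)))) ∧ ((c ⊃ (a ≡ b)) ∧ (a ⊃ c))) ≡ ((((b ⊃ (a ≡ b)) ∧ b) ∧ ((c ⊃ b) ⊃ (b ∧ a))) ∧ ¬(a ∧ b)) = 2 ≡ 0 = 5

5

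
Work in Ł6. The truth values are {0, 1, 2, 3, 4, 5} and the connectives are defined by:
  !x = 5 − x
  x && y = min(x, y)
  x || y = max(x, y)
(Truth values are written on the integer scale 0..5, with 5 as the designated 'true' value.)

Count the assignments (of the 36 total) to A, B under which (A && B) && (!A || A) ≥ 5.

value 5: 1 assignment (counts)
value 4: 3 assignments
value 3: 5 assignments
value 2: 7 assignments
value 1: 9 assignments
value 0: 11 assignments
So 1 of the 36 assignments meets the threshold.

1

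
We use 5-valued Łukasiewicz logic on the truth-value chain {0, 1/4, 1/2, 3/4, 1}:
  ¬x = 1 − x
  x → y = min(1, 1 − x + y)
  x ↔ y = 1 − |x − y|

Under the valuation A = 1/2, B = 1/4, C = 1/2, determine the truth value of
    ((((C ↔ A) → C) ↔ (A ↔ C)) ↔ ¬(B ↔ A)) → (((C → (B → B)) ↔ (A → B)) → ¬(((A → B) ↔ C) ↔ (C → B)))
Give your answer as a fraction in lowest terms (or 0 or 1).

C ↔ A = 1/2 ↔ 1/2 = 1
(C ↔ A) → C = 1 → 1/2 = 1/2
A ↔ C = 1/2 ↔ 1/2 = 1
((C ↔ A) → C) ↔ (A ↔ C) = 1/2 ↔ 1 = 1/2
B ↔ A = 1/4 ↔ 1/2 = 3/4
¬(B ↔ A) = ¬3/4 = 1/4
(((C ↔ A) → C) ↔ (A ↔ C)) ↔ ¬(B ↔ A) = 1/2 ↔ 1/4 = 3/4
B → B = 1/4 → 1/4 = 1
C → (B → B) = 1/2 → 1 = 1
A → B = 1/2 → 1/4 = 3/4
(C → (B → B)) ↔ (A → B) = 1 ↔ 3/4 = 3/4
A → B = 1/2 → 1/4 = 3/4
(A → B) ↔ C = 3/4 ↔ 1/2 = 3/4
C → B = 1/2 → 1/4 = 3/4
((A → B) ↔ C) ↔ (C → B) = 3/4 ↔ 3/4 = 1
¬(((A → B) ↔ C) ↔ (C → B)) = ¬1 = 0
((C → (B → B)) ↔ (A → B)) → ¬(((A → B) ↔ C) ↔ (C → B)) = 3/4 → 0 = 1/4
((((C ↔ A) → C) ↔ (A ↔ C)) ↔ ¬(B ↔ A)) → (((C → (B → B)) ↔ (A → B)) → ¬(((A → B) ↔ C) ↔ (C → B))) = 3/4 → 1/4 = 1/2

1/2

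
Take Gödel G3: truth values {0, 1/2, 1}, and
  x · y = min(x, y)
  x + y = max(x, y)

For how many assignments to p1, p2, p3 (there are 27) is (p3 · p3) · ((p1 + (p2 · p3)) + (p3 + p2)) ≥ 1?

9

value 1: 9 assignments (counts)
value 1/2: 9 assignments
value 0: 9 assignments
So 9 of the 27 assignments meet the threshold.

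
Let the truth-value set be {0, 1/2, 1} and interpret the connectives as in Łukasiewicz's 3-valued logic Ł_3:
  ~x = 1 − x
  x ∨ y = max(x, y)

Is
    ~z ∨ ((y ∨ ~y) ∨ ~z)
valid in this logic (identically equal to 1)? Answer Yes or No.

Counterexample: take y = 1/2, z = 1/2.
~z = ~1/2 = 1/2
~y = ~1/2 = 1/2
y ∨ ~y = 1/2 ∨ 1/2 = 1/2
(y ∨ ~y) ∨ ~z = 1/2 ∨ 1/2 = 1/2
~z ∨ ((y ∨ ~y) ∨ ~z) = 1/2 ∨ 1/2 = 1/2
This gives 1/2 ≠ 1.

No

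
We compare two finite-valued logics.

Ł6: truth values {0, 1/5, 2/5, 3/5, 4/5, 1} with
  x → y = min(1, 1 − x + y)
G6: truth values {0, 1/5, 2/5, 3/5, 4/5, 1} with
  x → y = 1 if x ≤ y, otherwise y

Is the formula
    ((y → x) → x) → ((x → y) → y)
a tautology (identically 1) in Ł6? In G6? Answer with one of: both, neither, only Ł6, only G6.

only Ł6

In Ł6: every assignment gives 1 — tautology.
In G6: at x = 0, y = 1/5 the value is 1/5 — not a tautology.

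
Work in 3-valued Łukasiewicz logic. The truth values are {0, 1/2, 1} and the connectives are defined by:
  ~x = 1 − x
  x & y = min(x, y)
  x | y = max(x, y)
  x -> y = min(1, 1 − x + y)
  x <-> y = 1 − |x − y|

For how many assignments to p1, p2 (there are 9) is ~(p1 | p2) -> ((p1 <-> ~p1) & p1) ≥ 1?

p1 = 0, p2 = 0 ↦ 0  <
p1 = 0, p2 = 1/2 ↦ 1/2  <
p1 = 0, p2 = 1 ↦ 1  ≥
p1 = 1/2, p2 = 0 ↦ 1  ≥
p1 = 1/2, p2 = 1/2 ↦ 1  ≥
p1 = 1/2, p2 = 1 ↦ 1  ≥
p1 = 1, p2 = 0 ↦ 1  ≥
p1 = 1, p2 = 1/2 ↦ 1  ≥
p1 = 1, p2 = 1 ↦ 1  ≥
So 7 of the 9 assignments meet the threshold.

7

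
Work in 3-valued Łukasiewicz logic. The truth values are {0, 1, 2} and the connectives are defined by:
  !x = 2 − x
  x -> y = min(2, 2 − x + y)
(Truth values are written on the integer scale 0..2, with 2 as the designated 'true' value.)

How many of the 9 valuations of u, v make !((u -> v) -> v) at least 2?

u = 0, v = 0 ↦ 2  ≥
u = 0, v = 1 ↦ 1  <
u = 0, v = 2 ↦ 0  <
u = 1, v = 0 ↦ 1  <
u = 1, v = 1 ↦ 1  <
u = 1, v = 2 ↦ 0  <
u = 2, v = 0 ↦ 0  <
u = 2, v = 1 ↦ 0  <
u = 2, v = 2 ↦ 0  <
So 1 of the 9 assignments meets the threshold.

1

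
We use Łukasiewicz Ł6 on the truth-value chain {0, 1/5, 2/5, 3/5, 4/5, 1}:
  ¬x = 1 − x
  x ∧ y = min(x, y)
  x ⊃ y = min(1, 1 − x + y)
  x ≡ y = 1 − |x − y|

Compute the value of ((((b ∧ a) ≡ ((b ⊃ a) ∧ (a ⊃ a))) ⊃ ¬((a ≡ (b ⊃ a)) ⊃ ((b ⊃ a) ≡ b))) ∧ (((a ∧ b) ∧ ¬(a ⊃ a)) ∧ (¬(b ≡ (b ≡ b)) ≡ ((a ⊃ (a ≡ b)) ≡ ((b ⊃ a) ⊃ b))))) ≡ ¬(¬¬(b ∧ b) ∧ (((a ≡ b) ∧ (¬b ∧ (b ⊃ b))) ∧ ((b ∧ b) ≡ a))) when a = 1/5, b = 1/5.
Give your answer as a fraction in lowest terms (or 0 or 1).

b ∧ a = 1/5 ∧ 1/5 = 1/5
b ⊃ a = 1/5 ⊃ 1/5 = 1
a ⊃ a = 1/5 ⊃ 1/5 = 1
(b ⊃ a) ∧ (a ⊃ a) = 1 ∧ 1 = 1
(b ∧ a) ≡ ((b ⊃ a) ∧ (a ⊃ a)) = 1/5 ≡ 1 = 1/5
b ⊃ a = 1/5 ⊃ 1/5 = 1
a ≡ (b ⊃ a) = 1/5 ≡ 1 = 1/5
b ⊃ a = 1/5 ⊃ 1/5 = 1
(b ⊃ a) ≡ b = 1 ≡ 1/5 = 1/5
(a ≡ (b ⊃ a)) ⊃ ((b ⊃ a) ≡ b) = 1/5 ⊃ 1/5 = 1
¬((a ≡ (b ⊃ a)) ⊃ ((b ⊃ a) ≡ b)) = ¬1 = 0
((b ∧ a) ≡ ((b ⊃ a) ∧ (a ⊃ a))) ⊃ ¬((a ≡ (b ⊃ a)) ⊃ ((b ⊃ a) ≡ b)) = 1/5 ⊃ 0 = 4/5
a ∧ b = 1/5 ∧ 1/5 = 1/5
a ⊃ a = 1/5 ⊃ 1/5 = 1
¬(a ⊃ a) = ¬1 = 0
(a ∧ b) ∧ ¬(a ⊃ a) = 1/5 ∧ 0 = 0
b ≡ b = 1/5 ≡ 1/5 = 1
b ≡ (b ≡ b) = 1/5 ≡ 1 = 1/5
¬(b ≡ (b ≡ b)) = ¬1/5 = 4/5
a ≡ b = 1/5 ≡ 1/5 = 1
a ⊃ (a ≡ b) = 1/5 ⊃ 1 = 1
b ⊃ a = 1/5 ⊃ 1/5 = 1
(b ⊃ a) ⊃ b = 1 ⊃ 1/5 = 1/5
(a ⊃ (a ≡ b)) ≡ ((b ⊃ a) ⊃ b) = 1 ≡ 1/5 = 1/5
¬(b ≡ (b ≡ b)) ≡ ((a ⊃ (a ≡ b)) ≡ ((b ⊃ a) ⊃ b)) = 4/5 ≡ 1/5 = 2/5
((a ∧ b) ∧ ¬(a ⊃ a)) ∧ (¬(b ≡ (b ≡ b)) ≡ ((a ⊃ (a ≡ b)) ≡ ((b ⊃ a) ⊃ b))) = 0 ∧ 2/5 = 0
(((b ∧ a) ≡ ((b ⊃ a) ∧ (a ⊃ a))) ⊃ ¬((a ≡ (b ⊃ a)) ⊃ ((b ⊃ a) ≡ b))) ∧ (((a ∧ b) ∧ ¬(a ⊃ a)) ∧ (¬(b ≡ (b ≡ b)) ≡ ((a ⊃ (a ≡ b)) ≡ ((b ⊃ a) ⊃ b)))) = 4/5 ∧ 0 = 0
b ∧ b = 1/5 ∧ 1/5 = 1/5
¬(b ∧ b) = ¬1/5 = 4/5
¬¬(b ∧ b) = ¬4/5 = 1/5
a ≡ b = 1/5 ≡ 1/5 = 1
¬b = ¬1/5 = 4/5
b ⊃ b = 1/5 ⊃ 1/5 = 1
¬b ∧ (b ⊃ b) = 4/5 ∧ 1 = 4/5
(a ≡ b) ∧ (¬b ∧ (b ⊃ b)) = 1 ∧ 4/5 = 4/5
b ∧ b = 1/5 ∧ 1/5 = 1/5
(b ∧ b) ≡ a = 1/5 ≡ 1/5 = 1
((a ≡ b) ∧ (¬b ∧ (b ⊃ b))) ∧ ((b ∧ b) ≡ a) = 4/5 ∧ 1 = 4/5
¬¬(b ∧ b) ∧ (((a ≡ b) ∧ (¬b ∧ (b ⊃ b))) ∧ ((b ∧ b) ≡ a)) = 1/5 ∧ 4/5 = 1/5
¬(¬¬(b ∧ b) ∧ (((a ≡ b) ∧ (¬b ∧ (b ⊃ b))) ∧ ((b ∧ b) ≡ a))) = ¬1/5 = 4/5
((((b ∧ a) ≡ ((b ⊃ a) ∧ (a ⊃ a))) ⊃ ¬((a ≡ (b ⊃ a)) ⊃ ((b ⊃ a) ≡ b))) ∧ (((a ∧ b) ∧ ¬(a ⊃ a)) ∧ (¬(b ≡ (b ≡ b)) ≡ ((a ⊃ (a ≡ b)) ≡ ((b ⊃ a) ⊃ b))))) ≡ ¬(¬¬(b ∧ b) ∧ (((a ≡ b) ∧ (¬b ∧ (b ⊃ b))) ∧ ((b ∧ b) ≡ a))) = 0 ≡ 4/5 = 1/5

1/5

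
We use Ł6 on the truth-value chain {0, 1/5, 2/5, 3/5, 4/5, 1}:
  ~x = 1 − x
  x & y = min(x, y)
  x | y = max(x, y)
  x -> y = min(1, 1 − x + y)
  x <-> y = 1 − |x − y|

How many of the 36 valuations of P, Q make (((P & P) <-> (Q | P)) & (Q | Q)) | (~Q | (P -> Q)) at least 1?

value 1: 26 assignments (counts)
value 4/5: 7 assignments
value 3/5: 3 assignments
So 26 of the 36 assignments meet the threshold.

26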